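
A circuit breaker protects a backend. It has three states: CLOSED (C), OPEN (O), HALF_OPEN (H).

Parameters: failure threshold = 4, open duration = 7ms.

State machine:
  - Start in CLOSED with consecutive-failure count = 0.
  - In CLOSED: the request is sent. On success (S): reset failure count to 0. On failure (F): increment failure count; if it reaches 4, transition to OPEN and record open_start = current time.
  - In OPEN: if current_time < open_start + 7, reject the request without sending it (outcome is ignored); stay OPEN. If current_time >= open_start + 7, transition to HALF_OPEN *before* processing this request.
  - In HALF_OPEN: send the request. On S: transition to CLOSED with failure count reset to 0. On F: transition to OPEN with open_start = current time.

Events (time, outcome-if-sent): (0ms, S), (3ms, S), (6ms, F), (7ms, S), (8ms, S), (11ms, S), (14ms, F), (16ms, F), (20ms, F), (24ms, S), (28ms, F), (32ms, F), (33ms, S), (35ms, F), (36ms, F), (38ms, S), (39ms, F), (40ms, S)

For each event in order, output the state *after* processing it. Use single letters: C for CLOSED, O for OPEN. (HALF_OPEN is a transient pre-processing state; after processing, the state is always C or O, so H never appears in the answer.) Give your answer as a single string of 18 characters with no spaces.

Answer: CCCCCCCCCCCCCCCCCC

Derivation:
State after each event:
  event#1 t=0ms outcome=S: state=CLOSED
  event#2 t=3ms outcome=S: state=CLOSED
  event#3 t=6ms outcome=F: state=CLOSED
  event#4 t=7ms outcome=S: state=CLOSED
  event#5 t=8ms outcome=S: state=CLOSED
  event#6 t=11ms outcome=S: state=CLOSED
  event#7 t=14ms outcome=F: state=CLOSED
  event#8 t=16ms outcome=F: state=CLOSED
  event#9 t=20ms outcome=F: state=CLOSED
  event#10 t=24ms outcome=S: state=CLOSED
  event#11 t=28ms outcome=F: state=CLOSED
  event#12 t=32ms outcome=F: state=CLOSED
  event#13 t=33ms outcome=S: state=CLOSED
  event#14 t=35ms outcome=F: state=CLOSED
  event#15 t=36ms outcome=F: state=CLOSED
  event#16 t=38ms outcome=S: state=CLOSED
  event#17 t=39ms outcome=F: state=CLOSED
  event#18 t=40ms outcome=S: state=CLOSED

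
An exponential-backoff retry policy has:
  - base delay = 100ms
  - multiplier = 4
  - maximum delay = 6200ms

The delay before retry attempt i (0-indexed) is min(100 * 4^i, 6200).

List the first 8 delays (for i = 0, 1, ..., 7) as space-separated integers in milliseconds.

Computing each delay:
  i=0: min(100*4^0, 6200) = 100
  i=1: min(100*4^1, 6200) = 400
  i=2: min(100*4^2, 6200) = 1600
  i=3: min(100*4^3, 6200) = 6200
  i=4: min(100*4^4, 6200) = 6200
  i=5: min(100*4^5, 6200) = 6200
  i=6: min(100*4^6, 6200) = 6200
  i=7: min(100*4^7, 6200) = 6200

Answer: 100 400 1600 6200 6200 6200 6200 6200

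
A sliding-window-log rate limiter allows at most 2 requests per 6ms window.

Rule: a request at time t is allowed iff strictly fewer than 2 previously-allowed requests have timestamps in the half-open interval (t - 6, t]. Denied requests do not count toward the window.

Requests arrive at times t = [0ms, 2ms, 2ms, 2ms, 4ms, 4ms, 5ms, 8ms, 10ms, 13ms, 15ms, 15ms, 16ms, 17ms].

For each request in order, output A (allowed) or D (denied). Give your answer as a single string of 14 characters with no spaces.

Answer: AADDDDDAADADAD

Derivation:
Tracking allowed requests in the window:
  req#1 t=0ms: ALLOW
  req#2 t=2ms: ALLOW
  req#3 t=2ms: DENY
  req#4 t=2ms: DENY
  req#5 t=4ms: DENY
  req#6 t=4ms: DENY
  req#7 t=5ms: DENY
  req#8 t=8ms: ALLOW
  req#9 t=10ms: ALLOW
  req#10 t=13ms: DENY
  req#11 t=15ms: ALLOW
  req#12 t=15ms: DENY
  req#13 t=16ms: ALLOW
  req#14 t=17ms: DENY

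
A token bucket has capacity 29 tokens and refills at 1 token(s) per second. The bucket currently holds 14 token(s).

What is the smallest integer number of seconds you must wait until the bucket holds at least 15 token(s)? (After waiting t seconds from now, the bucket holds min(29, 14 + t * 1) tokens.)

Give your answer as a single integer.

Answer: 1

Derivation:
Need 14 + t * 1 >= 15, so t >= 1/1.
Smallest integer t = ceil(1/1) = 1.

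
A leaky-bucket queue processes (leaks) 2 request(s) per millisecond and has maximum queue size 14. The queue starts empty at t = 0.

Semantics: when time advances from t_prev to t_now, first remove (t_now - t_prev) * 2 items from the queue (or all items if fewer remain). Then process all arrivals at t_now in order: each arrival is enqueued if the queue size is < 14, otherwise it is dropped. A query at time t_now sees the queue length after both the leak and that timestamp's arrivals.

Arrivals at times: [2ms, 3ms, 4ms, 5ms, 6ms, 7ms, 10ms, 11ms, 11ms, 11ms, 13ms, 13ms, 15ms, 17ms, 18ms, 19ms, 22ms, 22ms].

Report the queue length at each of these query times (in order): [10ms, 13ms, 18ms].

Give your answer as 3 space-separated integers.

Answer: 1 2 1

Derivation:
Queue lengths at query times:
  query t=10ms: backlog = 1
  query t=13ms: backlog = 2
  query t=18ms: backlog = 1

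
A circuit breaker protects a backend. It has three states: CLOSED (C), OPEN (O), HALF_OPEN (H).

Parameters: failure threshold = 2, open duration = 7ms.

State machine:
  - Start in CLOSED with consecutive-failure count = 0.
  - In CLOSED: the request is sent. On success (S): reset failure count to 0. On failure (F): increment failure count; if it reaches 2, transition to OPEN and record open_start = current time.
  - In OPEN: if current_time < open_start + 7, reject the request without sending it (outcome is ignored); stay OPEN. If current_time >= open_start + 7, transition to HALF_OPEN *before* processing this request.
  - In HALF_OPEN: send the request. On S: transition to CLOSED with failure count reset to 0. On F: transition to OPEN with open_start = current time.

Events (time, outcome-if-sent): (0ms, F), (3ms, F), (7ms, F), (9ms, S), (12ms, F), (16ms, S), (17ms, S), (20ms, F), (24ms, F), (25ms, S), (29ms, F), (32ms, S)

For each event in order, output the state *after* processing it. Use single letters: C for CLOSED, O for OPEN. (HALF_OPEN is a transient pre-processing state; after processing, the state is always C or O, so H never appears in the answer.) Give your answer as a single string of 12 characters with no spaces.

Answer: COOOOOOOOOOO

Derivation:
State after each event:
  event#1 t=0ms outcome=F: state=CLOSED
  event#2 t=3ms outcome=F: state=OPEN
  event#3 t=7ms outcome=F: state=OPEN
  event#4 t=9ms outcome=S: state=OPEN
  event#5 t=12ms outcome=F: state=OPEN
  event#6 t=16ms outcome=S: state=OPEN
  event#7 t=17ms outcome=S: state=OPEN
  event#8 t=20ms outcome=F: state=OPEN
  event#9 t=24ms outcome=F: state=OPEN
  event#10 t=25ms outcome=S: state=OPEN
  event#11 t=29ms outcome=F: state=OPEN
  event#12 t=32ms outcome=S: state=OPEN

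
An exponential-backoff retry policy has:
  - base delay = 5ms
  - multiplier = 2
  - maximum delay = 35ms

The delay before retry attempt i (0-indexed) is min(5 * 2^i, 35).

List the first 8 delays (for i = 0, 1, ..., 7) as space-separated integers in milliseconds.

Answer: 5 10 20 35 35 35 35 35

Derivation:
Computing each delay:
  i=0: min(5*2^0, 35) = 5
  i=1: min(5*2^1, 35) = 10
  i=2: min(5*2^2, 35) = 20
  i=3: min(5*2^3, 35) = 35
  i=4: min(5*2^4, 35) = 35
  i=5: min(5*2^5, 35) = 35
  i=6: min(5*2^6, 35) = 35
  i=7: min(5*2^7, 35) = 35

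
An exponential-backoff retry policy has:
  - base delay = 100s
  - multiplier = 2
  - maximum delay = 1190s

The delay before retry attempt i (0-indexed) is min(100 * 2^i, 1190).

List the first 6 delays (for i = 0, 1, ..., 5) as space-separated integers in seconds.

Computing each delay:
  i=0: min(100*2^0, 1190) = 100
  i=1: min(100*2^1, 1190) = 200
  i=2: min(100*2^2, 1190) = 400
  i=3: min(100*2^3, 1190) = 800
  i=4: min(100*2^4, 1190) = 1190
  i=5: min(100*2^5, 1190) = 1190

Answer: 100 200 400 800 1190 1190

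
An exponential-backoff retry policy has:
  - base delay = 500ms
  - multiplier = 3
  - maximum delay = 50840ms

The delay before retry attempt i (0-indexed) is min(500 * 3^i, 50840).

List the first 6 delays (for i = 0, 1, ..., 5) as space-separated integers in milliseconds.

Computing each delay:
  i=0: min(500*3^0, 50840) = 500
  i=1: min(500*3^1, 50840) = 1500
  i=2: min(500*3^2, 50840) = 4500
  i=3: min(500*3^3, 50840) = 13500
  i=4: min(500*3^4, 50840) = 40500
  i=5: min(500*3^5, 50840) = 50840

Answer: 500 1500 4500 13500 40500 50840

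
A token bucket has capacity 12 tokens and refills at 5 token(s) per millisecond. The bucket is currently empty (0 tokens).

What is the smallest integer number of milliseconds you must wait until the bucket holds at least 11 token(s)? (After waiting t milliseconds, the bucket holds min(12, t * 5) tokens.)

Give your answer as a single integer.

Answer: 3

Derivation:
Need t * 5 >= 11, so t >= 11/5.
Smallest integer t = ceil(11/5) = 3.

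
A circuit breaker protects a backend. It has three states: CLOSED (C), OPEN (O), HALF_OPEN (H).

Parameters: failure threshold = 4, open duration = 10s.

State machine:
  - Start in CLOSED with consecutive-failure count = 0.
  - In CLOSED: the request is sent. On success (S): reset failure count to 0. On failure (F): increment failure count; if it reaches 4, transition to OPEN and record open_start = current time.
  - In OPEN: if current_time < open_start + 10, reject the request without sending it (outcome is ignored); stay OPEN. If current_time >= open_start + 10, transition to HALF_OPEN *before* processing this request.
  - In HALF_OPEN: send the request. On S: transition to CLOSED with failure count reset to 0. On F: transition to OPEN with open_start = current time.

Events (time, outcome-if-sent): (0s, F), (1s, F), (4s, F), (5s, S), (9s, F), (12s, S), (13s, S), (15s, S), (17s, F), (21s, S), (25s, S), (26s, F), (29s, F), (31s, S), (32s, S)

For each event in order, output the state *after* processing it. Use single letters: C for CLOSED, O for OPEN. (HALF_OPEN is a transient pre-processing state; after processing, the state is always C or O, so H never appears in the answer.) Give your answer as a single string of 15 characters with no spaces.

State after each event:
  event#1 t=0s outcome=F: state=CLOSED
  event#2 t=1s outcome=F: state=CLOSED
  event#3 t=4s outcome=F: state=CLOSED
  event#4 t=5s outcome=S: state=CLOSED
  event#5 t=9s outcome=F: state=CLOSED
  event#6 t=12s outcome=S: state=CLOSED
  event#7 t=13s outcome=S: state=CLOSED
  event#8 t=15s outcome=S: state=CLOSED
  event#9 t=17s outcome=F: state=CLOSED
  event#10 t=21s outcome=S: state=CLOSED
  event#11 t=25s outcome=S: state=CLOSED
  event#12 t=26s outcome=F: state=CLOSED
  event#13 t=29s outcome=F: state=CLOSED
  event#14 t=31s outcome=S: state=CLOSED
  event#15 t=32s outcome=S: state=CLOSED

Answer: CCCCCCCCCCCCCCC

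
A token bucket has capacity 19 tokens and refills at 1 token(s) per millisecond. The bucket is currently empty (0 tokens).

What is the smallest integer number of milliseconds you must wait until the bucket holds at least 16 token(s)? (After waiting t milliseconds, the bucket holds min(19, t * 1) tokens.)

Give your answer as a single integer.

Need t * 1 >= 16, so t >= 16/1.
Smallest integer t = ceil(16/1) = 16.

Answer: 16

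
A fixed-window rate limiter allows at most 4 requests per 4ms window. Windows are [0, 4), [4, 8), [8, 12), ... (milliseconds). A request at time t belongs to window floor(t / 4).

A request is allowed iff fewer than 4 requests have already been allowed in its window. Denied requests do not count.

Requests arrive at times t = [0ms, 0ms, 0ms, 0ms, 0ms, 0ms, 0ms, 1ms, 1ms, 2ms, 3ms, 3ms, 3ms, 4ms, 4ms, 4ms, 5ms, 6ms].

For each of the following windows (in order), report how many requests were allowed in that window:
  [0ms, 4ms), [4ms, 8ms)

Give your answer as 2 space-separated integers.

Answer: 4 4

Derivation:
Processing requests:
  req#1 t=0ms (window 0): ALLOW
  req#2 t=0ms (window 0): ALLOW
  req#3 t=0ms (window 0): ALLOW
  req#4 t=0ms (window 0): ALLOW
  req#5 t=0ms (window 0): DENY
  req#6 t=0ms (window 0): DENY
  req#7 t=0ms (window 0): DENY
  req#8 t=1ms (window 0): DENY
  req#9 t=1ms (window 0): DENY
  req#10 t=2ms (window 0): DENY
  req#11 t=3ms (window 0): DENY
  req#12 t=3ms (window 0): DENY
  req#13 t=3ms (window 0): DENY
  req#14 t=4ms (window 1): ALLOW
  req#15 t=4ms (window 1): ALLOW
  req#16 t=4ms (window 1): ALLOW
  req#17 t=5ms (window 1): ALLOW
  req#18 t=6ms (window 1): DENY

Allowed counts by window: 4 4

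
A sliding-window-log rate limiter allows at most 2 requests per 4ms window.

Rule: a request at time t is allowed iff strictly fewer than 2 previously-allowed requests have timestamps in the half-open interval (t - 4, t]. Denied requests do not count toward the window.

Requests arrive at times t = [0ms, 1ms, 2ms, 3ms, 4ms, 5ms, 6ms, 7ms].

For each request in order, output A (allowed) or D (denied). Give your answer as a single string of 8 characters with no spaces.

Answer: AADDAADD

Derivation:
Tracking allowed requests in the window:
  req#1 t=0ms: ALLOW
  req#2 t=1ms: ALLOW
  req#3 t=2ms: DENY
  req#4 t=3ms: DENY
  req#5 t=4ms: ALLOW
  req#6 t=5ms: ALLOW
  req#7 t=6ms: DENY
  req#8 t=7ms: DENY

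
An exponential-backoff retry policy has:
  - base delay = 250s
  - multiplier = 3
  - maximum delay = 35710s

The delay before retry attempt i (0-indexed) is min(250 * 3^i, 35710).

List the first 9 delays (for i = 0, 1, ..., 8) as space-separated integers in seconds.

Computing each delay:
  i=0: min(250*3^0, 35710) = 250
  i=1: min(250*3^1, 35710) = 750
  i=2: min(250*3^2, 35710) = 2250
  i=3: min(250*3^3, 35710) = 6750
  i=4: min(250*3^4, 35710) = 20250
  i=5: min(250*3^5, 35710) = 35710
  i=6: min(250*3^6, 35710) = 35710
  i=7: min(250*3^7, 35710) = 35710
  i=8: min(250*3^8, 35710) = 35710

Answer: 250 750 2250 6750 20250 35710 35710 35710 35710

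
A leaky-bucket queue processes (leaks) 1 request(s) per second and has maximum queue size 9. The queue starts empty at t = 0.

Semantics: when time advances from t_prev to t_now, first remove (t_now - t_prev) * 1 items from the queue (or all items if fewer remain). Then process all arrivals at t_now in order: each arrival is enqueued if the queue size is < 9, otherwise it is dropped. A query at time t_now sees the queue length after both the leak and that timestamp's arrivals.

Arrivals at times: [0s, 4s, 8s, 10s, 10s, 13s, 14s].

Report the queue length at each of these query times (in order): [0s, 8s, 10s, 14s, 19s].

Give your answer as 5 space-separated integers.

Answer: 1 1 2 1 0

Derivation:
Queue lengths at query times:
  query t=0s: backlog = 1
  query t=8s: backlog = 1
  query t=10s: backlog = 2
  query t=14s: backlog = 1
  query t=19s: backlog = 0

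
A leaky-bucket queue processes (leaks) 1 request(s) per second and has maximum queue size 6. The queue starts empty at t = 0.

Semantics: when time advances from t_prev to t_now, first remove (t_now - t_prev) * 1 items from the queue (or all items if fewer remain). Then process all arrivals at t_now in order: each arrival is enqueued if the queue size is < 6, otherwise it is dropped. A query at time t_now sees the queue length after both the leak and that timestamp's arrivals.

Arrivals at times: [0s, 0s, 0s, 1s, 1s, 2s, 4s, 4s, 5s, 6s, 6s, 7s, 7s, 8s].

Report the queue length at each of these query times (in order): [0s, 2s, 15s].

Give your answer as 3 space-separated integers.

Answer: 3 4 0

Derivation:
Queue lengths at query times:
  query t=0s: backlog = 3
  query t=2s: backlog = 4
  query t=15s: backlog = 0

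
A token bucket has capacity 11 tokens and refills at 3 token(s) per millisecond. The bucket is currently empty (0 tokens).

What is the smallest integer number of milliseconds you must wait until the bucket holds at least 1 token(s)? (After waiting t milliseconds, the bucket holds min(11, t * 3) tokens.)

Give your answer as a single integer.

Need t * 3 >= 1, so t >= 1/3.
Smallest integer t = ceil(1/3) = 1.

Answer: 1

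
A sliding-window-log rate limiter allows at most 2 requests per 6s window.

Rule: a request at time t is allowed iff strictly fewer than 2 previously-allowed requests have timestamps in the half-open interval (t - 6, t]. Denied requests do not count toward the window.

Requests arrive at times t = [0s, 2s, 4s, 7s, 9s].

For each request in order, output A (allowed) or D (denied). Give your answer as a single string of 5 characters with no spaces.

Tracking allowed requests in the window:
  req#1 t=0s: ALLOW
  req#2 t=2s: ALLOW
  req#3 t=4s: DENY
  req#4 t=7s: ALLOW
  req#5 t=9s: ALLOW

Answer: AADAA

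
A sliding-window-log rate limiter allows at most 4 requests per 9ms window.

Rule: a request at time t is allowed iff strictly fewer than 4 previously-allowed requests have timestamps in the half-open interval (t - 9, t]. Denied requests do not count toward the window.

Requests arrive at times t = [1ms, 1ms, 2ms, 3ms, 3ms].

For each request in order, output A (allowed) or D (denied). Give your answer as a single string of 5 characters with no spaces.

Tracking allowed requests in the window:
  req#1 t=1ms: ALLOW
  req#2 t=1ms: ALLOW
  req#3 t=2ms: ALLOW
  req#4 t=3ms: ALLOW
  req#5 t=3ms: DENY

Answer: AAAAD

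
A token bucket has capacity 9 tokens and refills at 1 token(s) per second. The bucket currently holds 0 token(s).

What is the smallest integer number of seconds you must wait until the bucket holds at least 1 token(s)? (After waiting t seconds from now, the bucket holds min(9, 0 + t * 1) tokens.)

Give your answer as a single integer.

Answer: 1

Derivation:
Need 0 + t * 1 >= 1, so t >= 1/1.
Smallest integer t = ceil(1/1) = 1.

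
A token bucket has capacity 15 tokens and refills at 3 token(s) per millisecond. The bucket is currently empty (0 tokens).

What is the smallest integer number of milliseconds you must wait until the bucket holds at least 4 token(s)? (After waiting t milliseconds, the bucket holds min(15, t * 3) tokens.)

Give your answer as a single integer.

Answer: 2

Derivation:
Need t * 3 >= 4, so t >= 4/3.
Smallest integer t = ceil(4/3) = 2.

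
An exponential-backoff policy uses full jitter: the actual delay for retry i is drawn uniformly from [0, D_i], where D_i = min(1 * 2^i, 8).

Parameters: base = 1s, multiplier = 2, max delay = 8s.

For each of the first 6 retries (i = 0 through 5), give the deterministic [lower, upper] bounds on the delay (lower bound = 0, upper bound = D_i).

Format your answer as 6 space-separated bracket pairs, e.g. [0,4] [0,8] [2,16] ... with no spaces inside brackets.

Computing bounds per retry:
  i=0: D_i=min(1*2^0,8)=1, bounds=[0,1]
  i=1: D_i=min(1*2^1,8)=2, bounds=[0,2]
  i=2: D_i=min(1*2^2,8)=4, bounds=[0,4]
  i=3: D_i=min(1*2^3,8)=8, bounds=[0,8]
  i=4: D_i=min(1*2^4,8)=8, bounds=[0,8]
  i=5: D_i=min(1*2^5,8)=8, bounds=[0,8]

Answer: [0,1] [0,2] [0,4] [0,8] [0,8] [0,8]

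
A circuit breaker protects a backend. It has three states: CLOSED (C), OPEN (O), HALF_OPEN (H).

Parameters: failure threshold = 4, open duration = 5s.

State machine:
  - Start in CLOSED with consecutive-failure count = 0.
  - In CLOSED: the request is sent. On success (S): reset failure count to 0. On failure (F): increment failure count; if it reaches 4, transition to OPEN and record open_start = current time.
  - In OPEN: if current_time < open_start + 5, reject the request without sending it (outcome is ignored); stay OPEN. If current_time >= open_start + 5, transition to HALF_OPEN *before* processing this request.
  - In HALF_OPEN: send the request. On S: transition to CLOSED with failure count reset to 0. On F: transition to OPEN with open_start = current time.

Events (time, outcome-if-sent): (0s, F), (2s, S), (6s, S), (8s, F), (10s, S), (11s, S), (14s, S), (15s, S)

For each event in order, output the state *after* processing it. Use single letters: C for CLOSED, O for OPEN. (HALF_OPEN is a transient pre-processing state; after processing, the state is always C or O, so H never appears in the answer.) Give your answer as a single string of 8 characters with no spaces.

Answer: CCCCCCCC

Derivation:
State after each event:
  event#1 t=0s outcome=F: state=CLOSED
  event#2 t=2s outcome=S: state=CLOSED
  event#3 t=6s outcome=S: state=CLOSED
  event#4 t=8s outcome=F: state=CLOSED
  event#5 t=10s outcome=S: state=CLOSED
  event#6 t=11s outcome=S: state=CLOSED
  event#7 t=14s outcome=S: state=CLOSED
  event#8 t=15s outcome=S: state=CLOSED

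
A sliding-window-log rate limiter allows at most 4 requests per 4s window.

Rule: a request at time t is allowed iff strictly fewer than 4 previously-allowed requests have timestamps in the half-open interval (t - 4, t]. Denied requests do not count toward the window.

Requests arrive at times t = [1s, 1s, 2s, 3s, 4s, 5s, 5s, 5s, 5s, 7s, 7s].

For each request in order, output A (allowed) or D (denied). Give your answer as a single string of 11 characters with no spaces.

Tracking allowed requests in the window:
  req#1 t=1s: ALLOW
  req#2 t=1s: ALLOW
  req#3 t=2s: ALLOW
  req#4 t=3s: ALLOW
  req#5 t=4s: DENY
  req#6 t=5s: ALLOW
  req#7 t=5s: ALLOW
  req#8 t=5s: DENY
  req#9 t=5s: DENY
  req#10 t=7s: ALLOW
  req#11 t=7s: ALLOW

Answer: AAAADAADDAA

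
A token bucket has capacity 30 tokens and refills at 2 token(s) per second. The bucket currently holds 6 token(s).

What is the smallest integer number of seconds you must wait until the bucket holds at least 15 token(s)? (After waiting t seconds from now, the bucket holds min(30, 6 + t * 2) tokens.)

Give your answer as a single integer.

Answer: 5

Derivation:
Need 6 + t * 2 >= 15, so t >= 9/2.
Smallest integer t = ceil(9/2) = 5.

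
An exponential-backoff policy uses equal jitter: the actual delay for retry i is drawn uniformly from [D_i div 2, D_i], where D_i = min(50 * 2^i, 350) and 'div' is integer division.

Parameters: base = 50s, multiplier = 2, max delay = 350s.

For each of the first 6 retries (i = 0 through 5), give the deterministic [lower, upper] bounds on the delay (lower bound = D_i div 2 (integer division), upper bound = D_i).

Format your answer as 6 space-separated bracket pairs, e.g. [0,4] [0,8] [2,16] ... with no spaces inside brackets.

Answer: [25,50] [50,100] [100,200] [175,350] [175,350] [175,350]

Derivation:
Computing bounds per retry:
  i=0: D_i=min(50*2^0,350)=50, bounds=[25,50]
  i=1: D_i=min(50*2^1,350)=100, bounds=[50,100]
  i=2: D_i=min(50*2^2,350)=200, bounds=[100,200]
  i=3: D_i=min(50*2^3,350)=350, bounds=[175,350]
  i=4: D_i=min(50*2^4,350)=350, bounds=[175,350]
  i=5: D_i=min(50*2^5,350)=350, bounds=[175,350]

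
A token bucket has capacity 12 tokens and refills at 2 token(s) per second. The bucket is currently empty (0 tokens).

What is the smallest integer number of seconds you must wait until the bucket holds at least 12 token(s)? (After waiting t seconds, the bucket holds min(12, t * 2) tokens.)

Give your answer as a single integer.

Need t * 2 >= 12, so t >= 12/2.
Smallest integer t = ceil(12/2) = 6.

Answer: 6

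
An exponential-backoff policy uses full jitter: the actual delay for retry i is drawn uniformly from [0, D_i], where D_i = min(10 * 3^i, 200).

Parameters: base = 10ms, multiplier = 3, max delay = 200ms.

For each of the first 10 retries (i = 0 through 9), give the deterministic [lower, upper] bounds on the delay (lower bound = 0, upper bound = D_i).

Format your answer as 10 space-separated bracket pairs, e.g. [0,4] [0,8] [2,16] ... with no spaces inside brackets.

Computing bounds per retry:
  i=0: D_i=min(10*3^0,200)=10, bounds=[0,10]
  i=1: D_i=min(10*3^1,200)=30, bounds=[0,30]
  i=2: D_i=min(10*3^2,200)=90, bounds=[0,90]
  i=3: D_i=min(10*3^3,200)=200, bounds=[0,200]
  i=4: D_i=min(10*3^4,200)=200, bounds=[0,200]
  i=5: D_i=min(10*3^5,200)=200, bounds=[0,200]
  i=6: D_i=min(10*3^6,200)=200, bounds=[0,200]
  i=7: D_i=min(10*3^7,200)=200, bounds=[0,200]
  i=8: D_i=min(10*3^8,200)=200, bounds=[0,200]
  i=9: D_i=min(10*3^9,200)=200, bounds=[0,200]

Answer: [0,10] [0,30] [0,90] [0,200] [0,200] [0,200] [0,200] [0,200] [0,200] [0,200]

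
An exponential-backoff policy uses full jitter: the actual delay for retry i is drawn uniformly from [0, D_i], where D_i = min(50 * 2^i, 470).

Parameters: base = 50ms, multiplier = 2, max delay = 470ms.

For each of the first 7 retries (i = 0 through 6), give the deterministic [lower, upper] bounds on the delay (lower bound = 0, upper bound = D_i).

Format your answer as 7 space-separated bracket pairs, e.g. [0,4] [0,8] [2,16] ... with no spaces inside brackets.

Answer: [0,50] [0,100] [0,200] [0,400] [0,470] [0,470] [0,470]

Derivation:
Computing bounds per retry:
  i=0: D_i=min(50*2^0,470)=50, bounds=[0,50]
  i=1: D_i=min(50*2^1,470)=100, bounds=[0,100]
  i=2: D_i=min(50*2^2,470)=200, bounds=[0,200]
  i=3: D_i=min(50*2^3,470)=400, bounds=[0,400]
  i=4: D_i=min(50*2^4,470)=470, bounds=[0,470]
  i=5: D_i=min(50*2^5,470)=470, bounds=[0,470]
  i=6: D_i=min(50*2^6,470)=470, bounds=[0,470]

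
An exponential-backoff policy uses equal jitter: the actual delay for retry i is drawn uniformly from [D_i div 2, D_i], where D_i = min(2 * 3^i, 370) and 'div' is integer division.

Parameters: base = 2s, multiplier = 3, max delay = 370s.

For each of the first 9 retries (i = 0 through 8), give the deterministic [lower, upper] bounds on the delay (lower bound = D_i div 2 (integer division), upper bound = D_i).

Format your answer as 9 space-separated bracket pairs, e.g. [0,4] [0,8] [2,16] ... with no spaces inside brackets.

Answer: [1,2] [3,6] [9,18] [27,54] [81,162] [185,370] [185,370] [185,370] [185,370]

Derivation:
Computing bounds per retry:
  i=0: D_i=min(2*3^0,370)=2, bounds=[1,2]
  i=1: D_i=min(2*3^1,370)=6, bounds=[3,6]
  i=2: D_i=min(2*3^2,370)=18, bounds=[9,18]
  i=3: D_i=min(2*3^3,370)=54, bounds=[27,54]
  i=4: D_i=min(2*3^4,370)=162, bounds=[81,162]
  i=5: D_i=min(2*3^5,370)=370, bounds=[185,370]
  i=6: D_i=min(2*3^6,370)=370, bounds=[185,370]
  i=7: D_i=min(2*3^7,370)=370, bounds=[185,370]
  i=8: D_i=min(2*3^8,370)=370, bounds=[185,370]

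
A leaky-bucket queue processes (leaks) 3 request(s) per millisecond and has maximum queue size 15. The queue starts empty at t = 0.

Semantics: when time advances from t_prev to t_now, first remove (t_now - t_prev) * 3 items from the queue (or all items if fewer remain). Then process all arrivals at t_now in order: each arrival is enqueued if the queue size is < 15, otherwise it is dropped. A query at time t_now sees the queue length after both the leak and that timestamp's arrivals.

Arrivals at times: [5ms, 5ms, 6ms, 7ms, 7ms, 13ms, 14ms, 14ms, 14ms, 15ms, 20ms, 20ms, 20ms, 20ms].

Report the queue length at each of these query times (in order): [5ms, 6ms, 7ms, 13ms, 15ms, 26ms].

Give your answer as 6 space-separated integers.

Answer: 2 1 2 1 1 0

Derivation:
Queue lengths at query times:
  query t=5ms: backlog = 2
  query t=6ms: backlog = 1
  query t=7ms: backlog = 2
  query t=13ms: backlog = 1
  query t=15ms: backlog = 1
  query t=26ms: backlog = 0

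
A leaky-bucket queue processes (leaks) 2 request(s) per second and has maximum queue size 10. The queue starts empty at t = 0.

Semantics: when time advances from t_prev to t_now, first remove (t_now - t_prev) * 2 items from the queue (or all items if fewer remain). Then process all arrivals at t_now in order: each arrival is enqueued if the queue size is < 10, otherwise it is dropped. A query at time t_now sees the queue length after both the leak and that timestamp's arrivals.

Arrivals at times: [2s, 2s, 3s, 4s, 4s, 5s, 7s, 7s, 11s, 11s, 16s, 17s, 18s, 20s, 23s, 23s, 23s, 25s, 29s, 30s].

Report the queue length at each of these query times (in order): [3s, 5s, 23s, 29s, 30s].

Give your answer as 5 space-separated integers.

Queue lengths at query times:
  query t=3s: backlog = 1
  query t=5s: backlog = 1
  query t=23s: backlog = 3
  query t=29s: backlog = 1
  query t=30s: backlog = 1

Answer: 1 1 3 1 1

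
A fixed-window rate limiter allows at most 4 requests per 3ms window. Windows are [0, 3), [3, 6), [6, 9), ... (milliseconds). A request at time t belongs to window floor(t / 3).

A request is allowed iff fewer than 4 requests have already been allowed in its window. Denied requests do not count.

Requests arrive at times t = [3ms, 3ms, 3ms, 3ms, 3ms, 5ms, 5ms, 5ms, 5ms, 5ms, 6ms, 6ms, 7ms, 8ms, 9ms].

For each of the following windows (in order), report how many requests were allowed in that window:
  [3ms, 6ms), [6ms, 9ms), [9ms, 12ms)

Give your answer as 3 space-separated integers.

Processing requests:
  req#1 t=3ms (window 1): ALLOW
  req#2 t=3ms (window 1): ALLOW
  req#3 t=3ms (window 1): ALLOW
  req#4 t=3ms (window 1): ALLOW
  req#5 t=3ms (window 1): DENY
  req#6 t=5ms (window 1): DENY
  req#7 t=5ms (window 1): DENY
  req#8 t=5ms (window 1): DENY
  req#9 t=5ms (window 1): DENY
  req#10 t=5ms (window 1): DENY
  req#11 t=6ms (window 2): ALLOW
  req#12 t=6ms (window 2): ALLOW
  req#13 t=7ms (window 2): ALLOW
  req#14 t=8ms (window 2): ALLOW
  req#15 t=9ms (window 3): ALLOW

Allowed counts by window: 4 4 1

Answer: 4 4 1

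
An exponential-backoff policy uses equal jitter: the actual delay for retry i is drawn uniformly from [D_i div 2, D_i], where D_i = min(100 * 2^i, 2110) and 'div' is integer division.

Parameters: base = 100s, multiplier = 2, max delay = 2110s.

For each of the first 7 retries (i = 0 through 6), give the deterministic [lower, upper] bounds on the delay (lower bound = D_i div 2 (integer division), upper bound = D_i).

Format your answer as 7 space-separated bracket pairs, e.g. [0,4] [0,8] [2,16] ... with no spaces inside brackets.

Answer: [50,100] [100,200] [200,400] [400,800] [800,1600] [1055,2110] [1055,2110]

Derivation:
Computing bounds per retry:
  i=0: D_i=min(100*2^0,2110)=100, bounds=[50,100]
  i=1: D_i=min(100*2^1,2110)=200, bounds=[100,200]
  i=2: D_i=min(100*2^2,2110)=400, bounds=[200,400]
  i=3: D_i=min(100*2^3,2110)=800, bounds=[400,800]
  i=4: D_i=min(100*2^4,2110)=1600, bounds=[800,1600]
  i=5: D_i=min(100*2^5,2110)=2110, bounds=[1055,2110]
  i=6: D_i=min(100*2^6,2110)=2110, bounds=[1055,2110]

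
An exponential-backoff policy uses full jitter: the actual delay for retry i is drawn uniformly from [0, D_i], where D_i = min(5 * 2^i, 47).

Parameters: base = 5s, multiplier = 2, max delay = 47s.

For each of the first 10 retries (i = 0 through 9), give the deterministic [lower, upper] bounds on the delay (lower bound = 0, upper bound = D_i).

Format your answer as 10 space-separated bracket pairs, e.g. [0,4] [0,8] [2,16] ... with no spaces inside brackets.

Answer: [0,5] [0,10] [0,20] [0,40] [0,47] [0,47] [0,47] [0,47] [0,47] [0,47]

Derivation:
Computing bounds per retry:
  i=0: D_i=min(5*2^0,47)=5, bounds=[0,5]
  i=1: D_i=min(5*2^1,47)=10, bounds=[0,10]
  i=2: D_i=min(5*2^2,47)=20, bounds=[0,20]
  i=3: D_i=min(5*2^3,47)=40, bounds=[0,40]
  i=4: D_i=min(5*2^4,47)=47, bounds=[0,47]
  i=5: D_i=min(5*2^5,47)=47, bounds=[0,47]
  i=6: D_i=min(5*2^6,47)=47, bounds=[0,47]
  i=7: D_i=min(5*2^7,47)=47, bounds=[0,47]
  i=8: D_i=min(5*2^8,47)=47, bounds=[0,47]
  i=9: D_i=min(5*2^9,47)=47, bounds=[0,47]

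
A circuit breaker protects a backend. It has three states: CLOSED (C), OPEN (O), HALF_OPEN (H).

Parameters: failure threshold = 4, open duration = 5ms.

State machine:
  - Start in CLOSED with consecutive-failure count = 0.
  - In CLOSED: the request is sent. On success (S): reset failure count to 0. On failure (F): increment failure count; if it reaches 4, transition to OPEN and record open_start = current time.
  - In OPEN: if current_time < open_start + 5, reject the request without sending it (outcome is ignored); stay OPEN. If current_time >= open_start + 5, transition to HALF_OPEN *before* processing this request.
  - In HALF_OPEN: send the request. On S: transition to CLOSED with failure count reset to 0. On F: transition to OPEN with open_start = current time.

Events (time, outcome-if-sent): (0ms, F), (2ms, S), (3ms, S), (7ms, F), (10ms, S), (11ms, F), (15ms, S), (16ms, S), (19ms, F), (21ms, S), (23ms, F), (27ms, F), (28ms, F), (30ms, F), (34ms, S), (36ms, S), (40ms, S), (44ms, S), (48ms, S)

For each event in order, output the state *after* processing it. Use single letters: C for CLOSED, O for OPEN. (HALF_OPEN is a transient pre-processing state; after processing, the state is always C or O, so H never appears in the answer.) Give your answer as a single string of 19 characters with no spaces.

Answer: CCCCCCCCCCCCCOOCCCC

Derivation:
State after each event:
  event#1 t=0ms outcome=F: state=CLOSED
  event#2 t=2ms outcome=S: state=CLOSED
  event#3 t=3ms outcome=S: state=CLOSED
  event#4 t=7ms outcome=F: state=CLOSED
  event#5 t=10ms outcome=S: state=CLOSED
  event#6 t=11ms outcome=F: state=CLOSED
  event#7 t=15ms outcome=S: state=CLOSED
  event#8 t=16ms outcome=S: state=CLOSED
  event#9 t=19ms outcome=F: state=CLOSED
  event#10 t=21ms outcome=S: state=CLOSED
  event#11 t=23ms outcome=F: state=CLOSED
  event#12 t=27ms outcome=F: state=CLOSED
  event#13 t=28ms outcome=F: state=CLOSED
  event#14 t=30ms outcome=F: state=OPEN
  event#15 t=34ms outcome=S: state=OPEN
  event#16 t=36ms outcome=S: state=CLOSED
  event#17 t=40ms outcome=S: state=CLOSED
  event#18 t=44ms outcome=S: state=CLOSED
  event#19 t=48ms outcome=S: state=CLOSED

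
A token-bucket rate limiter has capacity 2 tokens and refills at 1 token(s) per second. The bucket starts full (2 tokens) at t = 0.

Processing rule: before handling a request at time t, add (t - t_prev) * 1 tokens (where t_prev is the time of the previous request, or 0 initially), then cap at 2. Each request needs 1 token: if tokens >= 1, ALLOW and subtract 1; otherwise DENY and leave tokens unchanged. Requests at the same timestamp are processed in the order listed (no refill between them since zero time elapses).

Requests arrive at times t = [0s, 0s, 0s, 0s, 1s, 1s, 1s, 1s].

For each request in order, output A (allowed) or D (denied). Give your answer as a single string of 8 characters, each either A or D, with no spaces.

Answer: AADDADDD

Derivation:
Simulating step by step:
  req#1 t=0s: ALLOW
  req#2 t=0s: ALLOW
  req#3 t=0s: DENY
  req#4 t=0s: DENY
  req#5 t=1s: ALLOW
  req#6 t=1s: DENY
  req#7 t=1s: DENY
  req#8 t=1s: DENY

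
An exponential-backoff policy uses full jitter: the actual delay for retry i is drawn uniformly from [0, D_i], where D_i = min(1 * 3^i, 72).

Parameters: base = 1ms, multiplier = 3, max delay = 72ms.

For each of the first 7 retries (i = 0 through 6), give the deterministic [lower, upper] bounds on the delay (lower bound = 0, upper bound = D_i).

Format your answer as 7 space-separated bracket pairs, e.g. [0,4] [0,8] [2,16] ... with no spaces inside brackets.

Computing bounds per retry:
  i=0: D_i=min(1*3^0,72)=1, bounds=[0,1]
  i=1: D_i=min(1*3^1,72)=3, bounds=[0,3]
  i=2: D_i=min(1*3^2,72)=9, bounds=[0,9]
  i=3: D_i=min(1*3^3,72)=27, bounds=[0,27]
  i=4: D_i=min(1*3^4,72)=72, bounds=[0,72]
  i=5: D_i=min(1*3^5,72)=72, bounds=[0,72]
  i=6: D_i=min(1*3^6,72)=72, bounds=[0,72]

Answer: [0,1] [0,3] [0,9] [0,27] [0,72] [0,72] [0,72]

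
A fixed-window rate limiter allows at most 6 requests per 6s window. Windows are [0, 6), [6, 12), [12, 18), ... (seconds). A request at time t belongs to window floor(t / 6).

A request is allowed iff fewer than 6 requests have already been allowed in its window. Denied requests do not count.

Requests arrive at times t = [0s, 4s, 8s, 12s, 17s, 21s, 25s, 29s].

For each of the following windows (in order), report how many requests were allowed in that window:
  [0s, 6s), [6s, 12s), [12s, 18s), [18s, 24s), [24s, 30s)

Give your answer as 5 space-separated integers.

Processing requests:
  req#1 t=0s (window 0): ALLOW
  req#2 t=4s (window 0): ALLOW
  req#3 t=8s (window 1): ALLOW
  req#4 t=12s (window 2): ALLOW
  req#5 t=17s (window 2): ALLOW
  req#6 t=21s (window 3): ALLOW
  req#7 t=25s (window 4): ALLOW
  req#8 t=29s (window 4): ALLOW

Allowed counts by window: 2 1 2 1 2

Answer: 2 1 2 1 2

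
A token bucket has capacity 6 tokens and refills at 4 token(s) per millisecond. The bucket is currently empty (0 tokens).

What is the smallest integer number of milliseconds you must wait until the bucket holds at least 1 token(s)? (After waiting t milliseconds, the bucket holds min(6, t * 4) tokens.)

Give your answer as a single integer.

Need t * 4 >= 1, so t >= 1/4.
Smallest integer t = ceil(1/4) = 1.

Answer: 1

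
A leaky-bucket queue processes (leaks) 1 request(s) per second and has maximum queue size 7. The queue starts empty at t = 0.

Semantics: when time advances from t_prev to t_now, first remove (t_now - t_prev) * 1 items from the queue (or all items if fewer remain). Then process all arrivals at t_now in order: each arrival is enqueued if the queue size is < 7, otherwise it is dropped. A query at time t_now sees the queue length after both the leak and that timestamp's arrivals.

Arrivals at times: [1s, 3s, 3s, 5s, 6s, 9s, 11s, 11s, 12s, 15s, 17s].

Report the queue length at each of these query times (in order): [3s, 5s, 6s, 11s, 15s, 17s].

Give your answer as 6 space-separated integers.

Answer: 2 1 1 2 1 1

Derivation:
Queue lengths at query times:
  query t=3s: backlog = 2
  query t=5s: backlog = 1
  query t=6s: backlog = 1
  query t=11s: backlog = 2
  query t=15s: backlog = 1
  query t=17s: backlog = 1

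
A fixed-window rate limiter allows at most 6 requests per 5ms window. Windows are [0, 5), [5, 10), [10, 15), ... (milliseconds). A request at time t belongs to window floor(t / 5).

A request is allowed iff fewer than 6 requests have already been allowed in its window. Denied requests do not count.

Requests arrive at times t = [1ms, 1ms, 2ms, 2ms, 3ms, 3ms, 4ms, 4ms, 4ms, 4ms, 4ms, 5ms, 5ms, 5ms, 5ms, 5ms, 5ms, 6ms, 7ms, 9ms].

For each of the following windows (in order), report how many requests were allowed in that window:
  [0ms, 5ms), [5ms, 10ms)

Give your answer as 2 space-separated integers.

Answer: 6 6

Derivation:
Processing requests:
  req#1 t=1ms (window 0): ALLOW
  req#2 t=1ms (window 0): ALLOW
  req#3 t=2ms (window 0): ALLOW
  req#4 t=2ms (window 0): ALLOW
  req#5 t=3ms (window 0): ALLOW
  req#6 t=3ms (window 0): ALLOW
  req#7 t=4ms (window 0): DENY
  req#8 t=4ms (window 0): DENY
  req#9 t=4ms (window 0): DENY
  req#10 t=4ms (window 0): DENY
  req#11 t=4ms (window 0): DENY
  req#12 t=5ms (window 1): ALLOW
  req#13 t=5ms (window 1): ALLOW
  req#14 t=5ms (window 1): ALLOW
  req#15 t=5ms (window 1): ALLOW
  req#16 t=5ms (window 1): ALLOW
  req#17 t=5ms (window 1): ALLOW
  req#18 t=6ms (window 1): DENY
  req#19 t=7ms (window 1): DENY
  req#20 t=9ms (window 1): DENY

Allowed counts by window: 6 6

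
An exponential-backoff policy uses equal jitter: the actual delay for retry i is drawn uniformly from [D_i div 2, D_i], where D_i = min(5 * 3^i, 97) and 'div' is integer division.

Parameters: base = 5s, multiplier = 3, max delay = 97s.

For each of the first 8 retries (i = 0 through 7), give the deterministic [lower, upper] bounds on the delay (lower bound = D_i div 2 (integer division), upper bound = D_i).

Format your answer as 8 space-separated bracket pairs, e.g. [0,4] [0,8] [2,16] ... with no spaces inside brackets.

Computing bounds per retry:
  i=0: D_i=min(5*3^0,97)=5, bounds=[2,5]
  i=1: D_i=min(5*3^1,97)=15, bounds=[7,15]
  i=2: D_i=min(5*3^2,97)=45, bounds=[22,45]
  i=3: D_i=min(5*3^3,97)=97, bounds=[48,97]
  i=4: D_i=min(5*3^4,97)=97, bounds=[48,97]
  i=5: D_i=min(5*3^5,97)=97, bounds=[48,97]
  i=6: D_i=min(5*3^6,97)=97, bounds=[48,97]
  i=7: D_i=min(5*3^7,97)=97, bounds=[48,97]

Answer: [2,5] [7,15] [22,45] [48,97] [48,97] [48,97] [48,97] [48,97]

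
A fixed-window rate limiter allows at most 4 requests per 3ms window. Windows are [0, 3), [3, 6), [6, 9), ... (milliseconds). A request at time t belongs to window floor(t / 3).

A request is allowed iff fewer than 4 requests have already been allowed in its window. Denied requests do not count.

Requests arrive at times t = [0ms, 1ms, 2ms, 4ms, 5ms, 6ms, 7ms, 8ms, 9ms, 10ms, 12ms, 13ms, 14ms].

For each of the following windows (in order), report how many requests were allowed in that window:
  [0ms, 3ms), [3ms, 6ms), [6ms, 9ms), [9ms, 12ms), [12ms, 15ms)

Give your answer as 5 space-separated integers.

Processing requests:
  req#1 t=0ms (window 0): ALLOW
  req#2 t=1ms (window 0): ALLOW
  req#3 t=2ms (window 0): ALLOW
  req#4 t=4ms (window 1): ALLOW
  req#5 t=5ms (window 1): ALLOW
  req#6 t=6ms (window 2): ALLOW
  req#7 t=7ms (window 2): ALLOW
  req#8 t=8ms (window 2): ALLOW
  req#9 t=9ms (window 3): ALLOW
  req#10 t=10ms (window 3): ALLOW
  req#11 t=12ms (window 4): ALLOW
  req#12 t=13ms (window 4): ALLOW
  req#13 t=14ms (window 4): ALLOW

Allowed counts by window: 3 2 3 2 3

Answer: 3 2 3 2 3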